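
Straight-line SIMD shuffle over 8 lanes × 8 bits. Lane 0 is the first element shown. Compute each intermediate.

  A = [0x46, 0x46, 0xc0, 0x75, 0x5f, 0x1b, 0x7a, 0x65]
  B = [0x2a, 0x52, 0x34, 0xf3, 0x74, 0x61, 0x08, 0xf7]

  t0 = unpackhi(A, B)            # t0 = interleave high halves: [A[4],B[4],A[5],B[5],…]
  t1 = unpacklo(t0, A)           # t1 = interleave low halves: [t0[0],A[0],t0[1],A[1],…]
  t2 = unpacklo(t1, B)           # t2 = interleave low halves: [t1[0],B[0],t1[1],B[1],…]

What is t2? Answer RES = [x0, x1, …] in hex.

→ t0 |5f|74|1b|61|7a|08|65|f7|
→ t1 |5f|46|74|46|1b|c0|61|75|
→ t2 |5f|2a|46|52|74|34|46|f3|

RES = [ 0x5f  0x2a  0x46  0x52  0x74  0x34  0x46  0xf3 ]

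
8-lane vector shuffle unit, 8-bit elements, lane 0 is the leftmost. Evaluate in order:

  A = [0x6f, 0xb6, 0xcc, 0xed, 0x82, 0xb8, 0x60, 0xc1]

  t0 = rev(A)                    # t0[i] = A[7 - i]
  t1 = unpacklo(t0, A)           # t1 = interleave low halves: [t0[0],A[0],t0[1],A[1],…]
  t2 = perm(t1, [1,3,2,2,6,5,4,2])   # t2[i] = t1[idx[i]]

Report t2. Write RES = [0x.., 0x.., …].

→ t0 |c1|60|b8|82|ed|cc|b6|6f|
→ t1 |c1|6f|60|b6|b8|cc|82|ed|
→ t2 |6f|b6|60|60|82|cc|b8|60|

RES = [ 0x6f  0xb6  0x60  0x60  0x82  0xcc  0xb8  0x60 ]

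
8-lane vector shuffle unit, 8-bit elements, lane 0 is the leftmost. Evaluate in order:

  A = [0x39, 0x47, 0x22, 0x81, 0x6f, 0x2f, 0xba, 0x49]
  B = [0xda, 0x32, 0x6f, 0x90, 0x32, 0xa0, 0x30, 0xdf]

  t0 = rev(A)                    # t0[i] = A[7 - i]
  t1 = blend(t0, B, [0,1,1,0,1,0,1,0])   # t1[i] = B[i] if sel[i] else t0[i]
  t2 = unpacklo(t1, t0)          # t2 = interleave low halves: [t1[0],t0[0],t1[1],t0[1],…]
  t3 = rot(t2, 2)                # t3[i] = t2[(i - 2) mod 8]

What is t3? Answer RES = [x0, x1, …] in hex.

RES = [0x6f, 0x6f, 0x49, 0x49, 0x32, 0xba, 0x6f, 0x2f]

  t0: 49 ba 2f 6f 81 22 47 39
  t1: 49 32 6f 6f 32 22 30 39
  t2: 49 49 32 ba 6f 2f 6f 6f
  t3: 6f 6f 49 49 32 ba 6f 2f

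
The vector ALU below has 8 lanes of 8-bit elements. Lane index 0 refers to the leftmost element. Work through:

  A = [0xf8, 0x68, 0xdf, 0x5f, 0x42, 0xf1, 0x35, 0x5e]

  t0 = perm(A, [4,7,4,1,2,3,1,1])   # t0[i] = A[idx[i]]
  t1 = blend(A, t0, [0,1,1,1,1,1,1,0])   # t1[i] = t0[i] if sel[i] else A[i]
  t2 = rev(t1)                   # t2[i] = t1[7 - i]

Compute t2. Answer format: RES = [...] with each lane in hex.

t0 = [0x42, 0x5e, 0x42, 0x68, 0xdf, 0x5f, 0x68, 0x68]
t1 = [0xf8, 0x5e, 0x42, 0x68, 0xdf, 0x5f, 0x68, 0x5e]
t2 = [0x5e, 0x68, 0x5f, 0xdf, 0x68, 0x42, 0x5e, 0xf8]

RES = [ 0x5e  0x68  0x5f  0xdf  0x68  0x42  0x5e  0xf8 ]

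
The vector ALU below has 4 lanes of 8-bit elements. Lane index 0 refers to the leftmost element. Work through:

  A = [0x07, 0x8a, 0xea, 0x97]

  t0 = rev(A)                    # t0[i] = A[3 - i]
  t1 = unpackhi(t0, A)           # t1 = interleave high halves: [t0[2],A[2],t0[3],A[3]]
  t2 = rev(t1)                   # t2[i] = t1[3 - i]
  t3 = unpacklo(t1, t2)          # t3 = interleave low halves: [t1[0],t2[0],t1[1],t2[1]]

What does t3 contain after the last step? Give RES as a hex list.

→ t0 |97|ea|8a|07|
→ t1 |8a|ea|07|97|
→ t2 |97|07|ea|8a|
→ t3 |8a|97|ea|07|

RES = [0x8a, 0x97, 0xea, 0x07]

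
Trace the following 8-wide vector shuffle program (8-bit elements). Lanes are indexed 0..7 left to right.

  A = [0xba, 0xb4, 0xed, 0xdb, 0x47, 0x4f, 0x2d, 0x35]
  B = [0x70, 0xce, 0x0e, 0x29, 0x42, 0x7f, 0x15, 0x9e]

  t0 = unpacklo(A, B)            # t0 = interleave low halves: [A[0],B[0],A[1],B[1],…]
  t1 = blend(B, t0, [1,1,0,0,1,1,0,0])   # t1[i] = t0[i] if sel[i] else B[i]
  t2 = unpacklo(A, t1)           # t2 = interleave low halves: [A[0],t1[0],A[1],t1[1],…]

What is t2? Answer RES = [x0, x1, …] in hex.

RES = [ 0xba  0xba  0xb4  0x70  0xed  0x0e  0xdb  0x29 ]

t0 = [0xba, 0x70, 0xb4, 0xce, 0xed, 0x0e, 0xdb, 0x29]
t1 = [0xba, 0x70, 0x0e, 0x29, 0xed, 0x0e, 0x15, 0x9e]
t2 = [0xba, 0xba, 0xb4, 0x70, 0xed, 0x0e, 0xdb, 0x29]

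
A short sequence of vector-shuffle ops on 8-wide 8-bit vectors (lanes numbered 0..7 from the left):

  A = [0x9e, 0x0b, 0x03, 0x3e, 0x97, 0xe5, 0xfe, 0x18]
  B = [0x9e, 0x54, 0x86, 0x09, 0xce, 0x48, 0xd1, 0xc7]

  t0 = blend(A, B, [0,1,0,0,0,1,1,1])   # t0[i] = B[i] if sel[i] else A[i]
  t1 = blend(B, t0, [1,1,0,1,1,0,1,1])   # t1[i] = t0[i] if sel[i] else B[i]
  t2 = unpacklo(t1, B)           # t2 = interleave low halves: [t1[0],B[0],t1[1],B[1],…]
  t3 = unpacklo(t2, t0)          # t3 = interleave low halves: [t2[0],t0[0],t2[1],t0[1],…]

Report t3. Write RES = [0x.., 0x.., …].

  t0: 9e 54 03 3e 97 48 d1 c7
  t1: 9e 54 86 3e 97 48 d1 c7
  t2: 9e 9e 54 54 86 86 3e 09
  t3: 9e 9e 9e 54 54 03 54 3e

RES = [ 0x9e  0x9e  0x9e  0x54  0x54  0x03  0x54  0x3e ]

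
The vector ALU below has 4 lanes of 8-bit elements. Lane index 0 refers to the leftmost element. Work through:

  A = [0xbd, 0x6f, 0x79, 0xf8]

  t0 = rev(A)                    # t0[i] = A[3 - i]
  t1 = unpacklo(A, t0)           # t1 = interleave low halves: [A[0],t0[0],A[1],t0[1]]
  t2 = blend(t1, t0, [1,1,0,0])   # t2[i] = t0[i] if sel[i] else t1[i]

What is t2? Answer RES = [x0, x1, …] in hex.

RES = [0xf8, 0x79, 0x6f, 0x79]

t0 = [0xf8, 0x79, 0x6f, 0xbd]
t1 = [0xbd, 0xf8, 0x6f, 0x79]
t2 = [0xf8, 0x79, 0x6f, 0x79]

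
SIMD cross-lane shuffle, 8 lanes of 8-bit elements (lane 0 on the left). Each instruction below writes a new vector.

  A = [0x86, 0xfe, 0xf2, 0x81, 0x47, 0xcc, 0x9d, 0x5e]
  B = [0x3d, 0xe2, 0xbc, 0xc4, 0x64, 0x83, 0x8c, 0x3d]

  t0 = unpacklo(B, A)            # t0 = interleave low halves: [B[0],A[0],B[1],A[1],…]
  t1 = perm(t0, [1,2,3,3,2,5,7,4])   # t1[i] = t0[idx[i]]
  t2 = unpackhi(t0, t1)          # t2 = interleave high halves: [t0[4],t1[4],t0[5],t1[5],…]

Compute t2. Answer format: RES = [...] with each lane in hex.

  t0: 3d 86 e2 fe bc f2 c4 81
  t1: 86 e2 fe fe e2 f2 81 bc
  t2: bc e2 f2 f2 c4 81 81 bc

RES = [0xbc, 0xe2, 0xf2, 0xf2, 0xc4, 0x81, 0x81, 0xbc]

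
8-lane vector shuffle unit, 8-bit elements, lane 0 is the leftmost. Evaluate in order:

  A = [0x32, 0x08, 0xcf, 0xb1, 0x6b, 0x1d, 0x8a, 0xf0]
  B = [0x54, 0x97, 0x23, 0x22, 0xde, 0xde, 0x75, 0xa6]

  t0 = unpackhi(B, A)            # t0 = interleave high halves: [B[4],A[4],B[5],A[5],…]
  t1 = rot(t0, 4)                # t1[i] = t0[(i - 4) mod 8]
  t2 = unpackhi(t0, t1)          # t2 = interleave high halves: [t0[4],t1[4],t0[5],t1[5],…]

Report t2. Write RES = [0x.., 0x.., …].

t0 = [0xde, 0x6b, 0xde, 0x1d, 0x75, 0x8a, 0xa6, 0xf0]
t1 = [0x75, 0x8a, 0xa6, 0xf0, 0xde, 0x6b, 0xde, 0x1d]
t2 = [0x75, 0xde, 0x8a, 0x6b, 0xa6, 0xde, 0xf0, 0x1d]

RES = [0x75, 0xde, 0x8a, 0x6b, 0xa6, 0xde, 0xf0, 0x1d]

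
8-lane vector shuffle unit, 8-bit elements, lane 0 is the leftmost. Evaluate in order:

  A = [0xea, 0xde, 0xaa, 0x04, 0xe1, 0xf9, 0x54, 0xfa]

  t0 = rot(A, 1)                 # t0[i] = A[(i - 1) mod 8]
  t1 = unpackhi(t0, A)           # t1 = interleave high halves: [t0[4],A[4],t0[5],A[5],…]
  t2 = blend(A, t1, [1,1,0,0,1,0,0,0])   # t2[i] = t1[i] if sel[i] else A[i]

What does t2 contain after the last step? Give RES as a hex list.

RES = [ 0x04  0xe1  0xaa  0x04  0xf9  0xf9  0x54  0xfa ]

→ t0 |fa|ea|de|aa|04|e1|f9|54|
→ t1 |04|e1|e1|f9|f9|54|54|fa|
→ t2 |04|e1|aa|04|f9|f9|54|fa|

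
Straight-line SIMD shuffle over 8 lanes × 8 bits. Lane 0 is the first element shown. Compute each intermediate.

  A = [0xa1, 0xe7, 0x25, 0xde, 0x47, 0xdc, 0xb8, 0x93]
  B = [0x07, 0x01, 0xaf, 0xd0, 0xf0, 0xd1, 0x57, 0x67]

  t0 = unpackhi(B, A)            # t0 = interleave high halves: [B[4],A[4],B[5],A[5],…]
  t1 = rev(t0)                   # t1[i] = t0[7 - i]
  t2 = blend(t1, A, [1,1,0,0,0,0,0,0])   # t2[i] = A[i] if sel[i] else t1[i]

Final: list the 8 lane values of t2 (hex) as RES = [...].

RES = [0xa1, 0xe7, 0xb8, 0x57, 0xdc, 0xd1, 0x47, 0xf0]

→ t0 |f0|47|d1|dc|57|b8|67|93|
→ t1 |93|67|b8|57|dc|d1|47|f0|
→ t2 |a1|e7|b8|57|dc|d1|47|f0|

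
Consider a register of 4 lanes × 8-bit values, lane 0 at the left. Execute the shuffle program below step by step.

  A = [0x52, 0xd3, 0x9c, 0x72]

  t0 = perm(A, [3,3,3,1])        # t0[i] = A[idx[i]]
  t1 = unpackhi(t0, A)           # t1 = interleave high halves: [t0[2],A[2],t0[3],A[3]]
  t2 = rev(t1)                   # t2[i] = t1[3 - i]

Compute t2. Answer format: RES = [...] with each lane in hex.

RES = [0x72, 0xd3, 0x9c, 0x72]

t0 = [0x72, 0x72, 0x72, 0xd3]
t1 = [0x72, 0x9c, 0xd3, 0x72]
t2 = [0x72, 0xd3, 0x9c, 0x72]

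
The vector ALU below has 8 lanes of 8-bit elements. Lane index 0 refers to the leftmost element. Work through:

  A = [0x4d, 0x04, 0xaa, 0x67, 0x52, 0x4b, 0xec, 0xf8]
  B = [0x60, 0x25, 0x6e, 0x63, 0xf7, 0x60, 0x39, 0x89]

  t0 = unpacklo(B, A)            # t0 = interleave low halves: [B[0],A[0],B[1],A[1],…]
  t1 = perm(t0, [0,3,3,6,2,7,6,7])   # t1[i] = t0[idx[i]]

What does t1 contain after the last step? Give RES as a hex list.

RES = [0x60, 0x04, 0x04, 0x63, 0x25, 0x67, 0x63, 0x67]

→ t0 |60|4d|25|04|6e|aa|63|67|
→ t1 |60|04|04|63|25|67|63|67|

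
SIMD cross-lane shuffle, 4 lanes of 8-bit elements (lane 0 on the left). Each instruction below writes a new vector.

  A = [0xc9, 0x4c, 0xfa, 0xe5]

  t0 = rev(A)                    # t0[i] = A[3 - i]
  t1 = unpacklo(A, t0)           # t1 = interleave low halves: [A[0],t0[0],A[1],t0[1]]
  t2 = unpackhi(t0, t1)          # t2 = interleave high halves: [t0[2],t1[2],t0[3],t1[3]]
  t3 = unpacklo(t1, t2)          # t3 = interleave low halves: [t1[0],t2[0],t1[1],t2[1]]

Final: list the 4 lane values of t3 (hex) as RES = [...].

→ t0 |e5|fa|4c|c9|
→ t1 |c9|e5|4c|fa|
→ t2 |4c|4c|c9|fa|
→ t3 |c9|4c|e5|4c|

RES = [ 0xc9  0x4c  0xe5  0x4c ]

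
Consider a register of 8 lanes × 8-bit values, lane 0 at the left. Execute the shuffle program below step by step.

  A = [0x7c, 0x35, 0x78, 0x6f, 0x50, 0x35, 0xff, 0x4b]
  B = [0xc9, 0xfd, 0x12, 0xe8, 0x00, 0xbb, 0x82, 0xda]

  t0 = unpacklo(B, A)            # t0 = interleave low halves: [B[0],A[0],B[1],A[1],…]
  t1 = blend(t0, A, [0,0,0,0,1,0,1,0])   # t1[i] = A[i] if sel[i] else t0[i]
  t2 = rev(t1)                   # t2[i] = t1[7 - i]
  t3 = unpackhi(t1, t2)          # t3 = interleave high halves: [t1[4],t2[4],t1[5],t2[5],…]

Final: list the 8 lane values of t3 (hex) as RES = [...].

RES = [0x50, 0x35, 0x78, 0xfd, 0xff, 0x7c, 0x6f, 0xc9]

t0 = [0xc9, 0x7c, 0xfd, 0x35, 0x12, 0x78, 0xe8, 0x6f]
t1 = [0xc9, 0x7c, 0xfd, 0x35, 0x50, 0x78, 0xff, 0x6f]
t2 = [0x6f, 0xff, 0x78, 0x50, 0x35, 0xfd, 0x7c, 0xc9]
t3 = [0x50, 0x35, 0x78, 0xfd, 0xff, 0x7c, 0x6f, 0xc9]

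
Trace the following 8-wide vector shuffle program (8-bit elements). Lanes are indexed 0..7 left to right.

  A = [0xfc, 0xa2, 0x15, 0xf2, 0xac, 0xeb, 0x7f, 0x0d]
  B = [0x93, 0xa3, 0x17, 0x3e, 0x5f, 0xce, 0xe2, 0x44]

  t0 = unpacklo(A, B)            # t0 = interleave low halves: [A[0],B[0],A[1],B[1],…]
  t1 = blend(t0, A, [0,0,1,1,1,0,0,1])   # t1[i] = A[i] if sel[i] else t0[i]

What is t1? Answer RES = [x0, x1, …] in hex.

t0 = [0xfc, 0x93, 0xa2, 0xa3, 0x15, 0x17, 0xf2, 0x3e]
t1 = [0xfc, 0x93, 0x15, 0xf2, 0xac, 0x17, 0xf2, 0x0d]

RES = [0xfc, 0x93, 0x15, 0xf2, 0xac, 0x17, 0xf2, 0x0d]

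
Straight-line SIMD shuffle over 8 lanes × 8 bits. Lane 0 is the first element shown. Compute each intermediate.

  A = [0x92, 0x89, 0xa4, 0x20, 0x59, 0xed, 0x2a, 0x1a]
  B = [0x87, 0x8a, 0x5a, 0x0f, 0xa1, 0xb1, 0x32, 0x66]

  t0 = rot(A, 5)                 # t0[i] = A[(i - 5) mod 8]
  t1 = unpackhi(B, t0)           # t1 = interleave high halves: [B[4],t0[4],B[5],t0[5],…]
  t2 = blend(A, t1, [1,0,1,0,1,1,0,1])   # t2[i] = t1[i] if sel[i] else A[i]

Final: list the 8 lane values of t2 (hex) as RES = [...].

→ t0 |20|59|ed|2a|1a|92|89|a4|
→ t1 |a1|1a|b1|92|32|89|66|a4|
→ t2 |a1|89|b1|20|32|89|2a|a4|

RES = [0xa1, 0x89, 0xb1, 0x20, 0x32, 0x89, 0x2a, 0xa4]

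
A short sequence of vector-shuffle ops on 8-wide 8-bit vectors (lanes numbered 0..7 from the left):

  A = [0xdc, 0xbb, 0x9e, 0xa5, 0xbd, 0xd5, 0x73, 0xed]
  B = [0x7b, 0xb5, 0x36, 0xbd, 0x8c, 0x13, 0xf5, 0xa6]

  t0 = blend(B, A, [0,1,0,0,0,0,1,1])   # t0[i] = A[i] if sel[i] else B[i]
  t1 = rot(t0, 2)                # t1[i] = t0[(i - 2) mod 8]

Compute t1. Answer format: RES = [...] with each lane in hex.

→ t0 |7b|bb|36|bd|8c|13|73|ed|
→ t1 |73|ed|7b|bb|36|bd|8c|13|

RES = [0x73, 0xed, 0x7b, 0xbb, 0x36, 0xbd, 0x8c, 0x13]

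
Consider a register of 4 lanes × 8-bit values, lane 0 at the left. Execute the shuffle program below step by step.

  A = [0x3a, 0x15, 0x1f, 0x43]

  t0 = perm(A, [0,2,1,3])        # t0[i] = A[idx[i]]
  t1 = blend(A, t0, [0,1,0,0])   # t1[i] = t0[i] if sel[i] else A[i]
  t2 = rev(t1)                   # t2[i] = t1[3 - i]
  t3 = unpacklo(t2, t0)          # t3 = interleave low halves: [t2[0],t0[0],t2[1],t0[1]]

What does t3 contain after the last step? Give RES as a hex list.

RES = [ 0x43  0x3a  0x1f  0x1f ]

→ t0 |3a|1f|15|43|
→ t1 |3a|1f|1f|43|
→ t2 |43|1f|1f|3a|
→ t3 |43|3a|1f|1f|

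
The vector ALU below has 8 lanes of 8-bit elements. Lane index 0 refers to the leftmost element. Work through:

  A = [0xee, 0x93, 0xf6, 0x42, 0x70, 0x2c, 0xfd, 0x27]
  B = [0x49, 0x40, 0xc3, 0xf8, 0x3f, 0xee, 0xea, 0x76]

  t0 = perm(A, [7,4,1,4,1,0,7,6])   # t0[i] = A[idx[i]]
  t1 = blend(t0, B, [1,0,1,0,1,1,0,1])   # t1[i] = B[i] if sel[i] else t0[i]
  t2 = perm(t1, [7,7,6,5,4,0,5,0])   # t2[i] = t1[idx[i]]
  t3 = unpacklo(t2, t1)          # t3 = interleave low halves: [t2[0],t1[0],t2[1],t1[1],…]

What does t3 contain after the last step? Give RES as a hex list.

RES = [0x76, 0x49, 0x76, 0x70, 0x27, 0xc3, 0xee, 0x70]

→ t0 |27|70|93|70|93|ee|27|fd|
→ t1 |49|70|c3|70|3f|ee|27|76|
→ t2 |76|76|27|ee|3f|49|ee|49|
→ t3 |76|49|76|70|27|c3|ee|70|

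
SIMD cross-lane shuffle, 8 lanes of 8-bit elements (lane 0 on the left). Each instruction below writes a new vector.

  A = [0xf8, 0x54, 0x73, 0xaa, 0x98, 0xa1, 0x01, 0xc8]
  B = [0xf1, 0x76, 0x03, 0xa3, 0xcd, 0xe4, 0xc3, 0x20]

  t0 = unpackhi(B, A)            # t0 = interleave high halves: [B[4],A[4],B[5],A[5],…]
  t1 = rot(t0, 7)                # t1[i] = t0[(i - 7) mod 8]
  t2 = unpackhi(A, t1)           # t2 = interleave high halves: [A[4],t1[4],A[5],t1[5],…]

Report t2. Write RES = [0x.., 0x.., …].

RES = [0x98, 0x01, 0xa1, 0x20, 0x01, 0xc8, 0xc8, 0xcd]

→ t0 |cd|98|e4|a1|c3|01|20|c8|
→ t1 |98|e4|a1|c3|01|20|c8|cd|
→ t2 |98|01|a1|20|01|c8|c8|cd|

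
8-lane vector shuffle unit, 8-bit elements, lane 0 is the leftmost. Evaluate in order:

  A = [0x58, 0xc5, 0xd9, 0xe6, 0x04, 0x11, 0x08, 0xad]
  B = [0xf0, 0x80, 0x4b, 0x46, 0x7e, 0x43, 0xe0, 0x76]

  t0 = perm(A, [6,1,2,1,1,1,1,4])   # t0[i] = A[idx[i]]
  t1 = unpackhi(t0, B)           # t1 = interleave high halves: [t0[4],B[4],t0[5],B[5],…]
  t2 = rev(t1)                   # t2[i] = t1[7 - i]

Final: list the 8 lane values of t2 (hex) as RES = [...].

  t0: 08 c5 d9 c5 c5 c5 c5 04
  t1: c5 7e c5 43 c5 e0 04 76
  t2: 76 04 e0 c5 43 c5 7e c5

RES = [ 0x76  0x04  0xe0  0xc5  0x43  0xc5  0x7e  0xc5 ]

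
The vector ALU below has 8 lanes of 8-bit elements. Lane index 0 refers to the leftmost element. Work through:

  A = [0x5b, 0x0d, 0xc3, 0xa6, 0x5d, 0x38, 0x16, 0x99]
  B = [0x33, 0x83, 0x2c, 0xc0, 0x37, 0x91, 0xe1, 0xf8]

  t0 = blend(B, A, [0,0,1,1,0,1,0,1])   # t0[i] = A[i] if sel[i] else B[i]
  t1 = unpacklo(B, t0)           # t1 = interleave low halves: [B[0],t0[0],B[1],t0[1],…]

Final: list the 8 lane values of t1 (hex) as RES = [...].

→ t0 |33|83|c3|a6|37|38|e1|99|
→ t1 |33|33|83|83|2c|c3|c0|a6|

RES = [0x33, 0x33, 0x83, 0x83, 0x2c, 0xc3, 0xc0, 0xa6]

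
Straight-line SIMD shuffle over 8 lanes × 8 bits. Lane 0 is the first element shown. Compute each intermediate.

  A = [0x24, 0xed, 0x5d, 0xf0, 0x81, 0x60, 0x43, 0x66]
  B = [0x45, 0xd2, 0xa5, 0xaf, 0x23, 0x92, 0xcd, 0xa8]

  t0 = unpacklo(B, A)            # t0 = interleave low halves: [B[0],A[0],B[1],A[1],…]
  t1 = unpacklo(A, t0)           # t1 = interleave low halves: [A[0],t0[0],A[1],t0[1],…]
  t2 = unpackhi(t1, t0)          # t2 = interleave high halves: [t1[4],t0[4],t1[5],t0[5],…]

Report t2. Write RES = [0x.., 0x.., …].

t0 = [0x45, 0x24, 0xd2, 0xed, 0xa5, 0x5d, 0xaf, 0xf0]
t1 = [0x24, 0x45, 0xed, 0x24, 0x5d, 0xd2, 0xf0, 0xed]
t2 = [0x5d, 0xa5, 0xd2, 0x5d, 0xf0, 0xaf, 0xed, 0xf0]

RES = [ 0x5d  0xa5  0xd2  0x5d  0xf0  0xaf  0xed  0xf0 ]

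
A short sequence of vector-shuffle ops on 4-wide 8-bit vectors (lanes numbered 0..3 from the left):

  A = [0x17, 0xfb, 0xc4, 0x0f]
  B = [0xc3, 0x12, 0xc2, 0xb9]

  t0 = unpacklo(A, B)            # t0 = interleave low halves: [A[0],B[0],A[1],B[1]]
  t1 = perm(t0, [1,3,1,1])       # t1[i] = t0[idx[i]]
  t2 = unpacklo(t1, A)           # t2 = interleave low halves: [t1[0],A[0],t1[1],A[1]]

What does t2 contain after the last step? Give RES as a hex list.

RES = [ 0xc3  0x17  0x12  0xfb ]

t0 = [0x17, 0xc3, 0xfb, 0x12]
t1 = [0xc3, 0x12, 0xc3, 0xc3]
t2 = [0xc3, 0x17, 0x12, 0xfb]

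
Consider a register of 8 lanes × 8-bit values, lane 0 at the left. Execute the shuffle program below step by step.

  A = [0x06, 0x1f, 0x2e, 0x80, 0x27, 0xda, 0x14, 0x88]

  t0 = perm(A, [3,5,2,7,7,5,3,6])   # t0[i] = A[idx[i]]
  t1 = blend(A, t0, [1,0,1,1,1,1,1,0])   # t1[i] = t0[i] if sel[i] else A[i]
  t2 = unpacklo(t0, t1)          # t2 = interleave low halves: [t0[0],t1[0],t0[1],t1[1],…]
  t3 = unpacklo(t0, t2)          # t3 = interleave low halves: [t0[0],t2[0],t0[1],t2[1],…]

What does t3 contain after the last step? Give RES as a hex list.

  t0: 80 da 2e 88 88 da 80 14
  t1: 80 1f 2e 88 88 da 80 88
  t2: 80 80 da 1f 2e 2e 88 88
  t3: 80 80 da 80 2e da 88 1f

RES = [0x80, 0x80, 0xda, 0x80, 0x2e, 0xda, 0x88, 0x1f]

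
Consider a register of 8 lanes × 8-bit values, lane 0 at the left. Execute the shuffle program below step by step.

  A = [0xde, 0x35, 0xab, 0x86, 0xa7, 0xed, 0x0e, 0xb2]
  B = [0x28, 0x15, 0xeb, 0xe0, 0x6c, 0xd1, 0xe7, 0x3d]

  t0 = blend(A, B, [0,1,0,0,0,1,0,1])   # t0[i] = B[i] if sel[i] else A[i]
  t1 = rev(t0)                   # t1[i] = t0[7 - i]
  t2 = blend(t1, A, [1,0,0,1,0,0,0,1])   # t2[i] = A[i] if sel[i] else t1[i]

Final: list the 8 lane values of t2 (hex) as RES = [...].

t0 = [0xde, 0x15, 0xab, 0x86, 0xa7, 0xd1, 0x0e, 0x3d]
t1 = [0x3d, 0x0e, 0xd1, 0xa7, 0x86, 0xab, 0x15, 0xde]
t2 = [0xde, 0x0e, 0xd1, 0x86, 0x86, 0xab, 0x15, 0xb2]

RES = [ 0xde  0x0e  0xd1  0x86  0x86  0xab  0x15  0xb2 ]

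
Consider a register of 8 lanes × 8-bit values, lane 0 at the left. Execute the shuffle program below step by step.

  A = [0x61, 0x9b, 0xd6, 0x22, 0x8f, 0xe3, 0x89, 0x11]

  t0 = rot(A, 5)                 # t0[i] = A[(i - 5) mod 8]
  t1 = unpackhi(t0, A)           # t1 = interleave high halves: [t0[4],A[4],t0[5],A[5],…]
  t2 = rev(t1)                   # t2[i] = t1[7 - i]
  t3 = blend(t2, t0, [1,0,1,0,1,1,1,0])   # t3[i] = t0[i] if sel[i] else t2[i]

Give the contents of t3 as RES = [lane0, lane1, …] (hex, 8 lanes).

  t0: 22 8f e3 89 11 61 9b d6
  t1: 11 8f 61 e3 9b 89 d6 11
  t2: 11 d6 89 9b e3 61 8f 11
  t3: 22 d6 e3 9b 11 61 9b 11

RES = [ 0x22  0xd6  0xe3  0x9b  0x11  0x61  0x9b  0x11 ]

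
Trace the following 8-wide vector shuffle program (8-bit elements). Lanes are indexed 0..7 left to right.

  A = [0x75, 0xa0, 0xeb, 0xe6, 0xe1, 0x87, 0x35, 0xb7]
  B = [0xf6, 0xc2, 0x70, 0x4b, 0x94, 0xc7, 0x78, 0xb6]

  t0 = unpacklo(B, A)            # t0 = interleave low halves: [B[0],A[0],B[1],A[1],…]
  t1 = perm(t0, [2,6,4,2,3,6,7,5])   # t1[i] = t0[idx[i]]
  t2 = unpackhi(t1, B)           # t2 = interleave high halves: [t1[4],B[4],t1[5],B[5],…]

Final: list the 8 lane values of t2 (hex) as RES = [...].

t0 = [0xf6, 0x75, 0xc2, 0xa0, 0x70, 0xeb, 0x4b, 0xe6]
t1 = [0xc2, 0x4b, 0x70, 0xc2, 0xa0, 0x4b, 0xe6, 0xeb]
t2 = [0xa0, 0x94, 0x4b, 0xc7, 0xe6, 0x78, 0xeb, 0xb6]

RES = [0xa0, 0x94, 0x4b, 0xc7, 0xe6, 0x78, 0xeb, 0xb6]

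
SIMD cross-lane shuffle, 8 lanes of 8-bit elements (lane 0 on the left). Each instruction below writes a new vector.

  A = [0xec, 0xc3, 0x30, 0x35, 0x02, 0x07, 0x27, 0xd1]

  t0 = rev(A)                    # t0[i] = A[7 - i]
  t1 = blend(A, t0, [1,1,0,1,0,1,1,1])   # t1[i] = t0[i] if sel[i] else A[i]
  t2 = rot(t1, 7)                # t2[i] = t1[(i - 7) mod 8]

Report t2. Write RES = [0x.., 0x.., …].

RES = [ 0x27  0x30  0x02  0x02  0x30  0xc3  0xec  0xd1 ]

t0 = [0xd1, 0x27, 0x07, 0x02, 0x35, 0x30, 0xc3, 0xec]
t1 = [0xd1, 0x27, 0x30, 0x02, 0x02, 0x30, 0xc3, 0xec]
t2 = [0x27, 0x30, 0x02, 0x02, 0x30, 0xc3, 0xec, 0xd1]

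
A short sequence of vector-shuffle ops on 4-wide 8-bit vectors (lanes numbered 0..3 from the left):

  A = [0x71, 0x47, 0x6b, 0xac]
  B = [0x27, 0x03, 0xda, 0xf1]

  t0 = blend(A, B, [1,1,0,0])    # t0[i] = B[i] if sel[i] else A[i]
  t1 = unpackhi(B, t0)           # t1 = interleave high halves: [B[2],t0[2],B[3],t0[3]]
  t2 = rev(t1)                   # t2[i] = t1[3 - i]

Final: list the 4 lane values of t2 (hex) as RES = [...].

t0 = [0x27, 0x03, 0x6b, 0xac]
t1 = [0xda, 0x6b, 0xf1, 0xac]
t2 = [0xac, 0xf1, 0x6b, 0xda]

RES = [0xac, 0xf1, 0x6b, 0xda]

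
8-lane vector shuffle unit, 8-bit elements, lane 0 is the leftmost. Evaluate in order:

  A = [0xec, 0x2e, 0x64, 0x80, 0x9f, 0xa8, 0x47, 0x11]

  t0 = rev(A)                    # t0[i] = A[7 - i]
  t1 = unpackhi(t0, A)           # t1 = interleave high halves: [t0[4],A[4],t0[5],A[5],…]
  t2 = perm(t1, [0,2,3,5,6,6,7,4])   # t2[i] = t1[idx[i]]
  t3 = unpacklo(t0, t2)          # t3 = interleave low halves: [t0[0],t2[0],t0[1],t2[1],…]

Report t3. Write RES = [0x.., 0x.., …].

  t0: 11 47 a8 9f 80 64 2e ec
  t1: 80 9f 64 a8 2e 47 ec 11
  t2: 80 64 a8 47 ec ec 11 2e
  t3: 11 80 47 64 a8 a8 9f 47

RES = [ 0x11  0x80  0x47  0x64  0xa8  0xa8  0x9f  0x47 ]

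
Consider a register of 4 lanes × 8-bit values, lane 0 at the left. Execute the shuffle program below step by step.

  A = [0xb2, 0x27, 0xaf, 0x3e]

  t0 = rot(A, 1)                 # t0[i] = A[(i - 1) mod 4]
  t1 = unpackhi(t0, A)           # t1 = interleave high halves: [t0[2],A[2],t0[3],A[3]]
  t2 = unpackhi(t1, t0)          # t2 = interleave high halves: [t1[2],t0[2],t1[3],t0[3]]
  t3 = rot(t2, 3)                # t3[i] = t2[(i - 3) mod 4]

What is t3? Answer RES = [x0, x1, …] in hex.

  t0: 3e b2 27 af
  t1: 27 af af 3e
  t2: af 27 3e af
  t3: 27 3e af af

RES = [ 0x27  0x3e  0xaf  0xaf ]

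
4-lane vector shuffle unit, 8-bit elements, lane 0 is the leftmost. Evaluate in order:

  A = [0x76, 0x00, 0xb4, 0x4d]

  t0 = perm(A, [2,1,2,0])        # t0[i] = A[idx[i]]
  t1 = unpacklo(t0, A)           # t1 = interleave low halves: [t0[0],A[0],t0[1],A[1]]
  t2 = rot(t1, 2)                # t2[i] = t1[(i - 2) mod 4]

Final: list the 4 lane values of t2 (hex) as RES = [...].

RES = [0x00, 0x00, 0xb4, 0x76]

→ t0 |b4|00|b4|76|
→ t1 |b4|76|00|00|
→ t2 |00|00|b4|76|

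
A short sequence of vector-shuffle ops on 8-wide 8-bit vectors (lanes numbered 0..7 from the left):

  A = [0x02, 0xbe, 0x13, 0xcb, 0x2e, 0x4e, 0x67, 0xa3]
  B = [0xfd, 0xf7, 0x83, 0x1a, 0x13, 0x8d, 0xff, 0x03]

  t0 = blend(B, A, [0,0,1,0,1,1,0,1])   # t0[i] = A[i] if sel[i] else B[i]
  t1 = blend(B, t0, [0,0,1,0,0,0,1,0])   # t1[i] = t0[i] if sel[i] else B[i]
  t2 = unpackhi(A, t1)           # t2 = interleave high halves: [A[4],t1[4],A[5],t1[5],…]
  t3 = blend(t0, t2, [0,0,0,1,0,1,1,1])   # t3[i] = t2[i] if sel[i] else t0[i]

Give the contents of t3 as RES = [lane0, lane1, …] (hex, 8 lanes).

→ t0 |fd|f7|13|1a|2e|4e|ff|a3|
→ t1 |fd|f7|13|1a|13|8d|ff|03|
→ t2 |2e|13|4e|8d|67|ff|a3|03|
→ t3 |fd|f7|13|8d|2e|ff|a3|03|

RES = [0xfd, 0xf7, 0x13, 0x8d, 0x2e, 0xff, 0xa3, 0x03]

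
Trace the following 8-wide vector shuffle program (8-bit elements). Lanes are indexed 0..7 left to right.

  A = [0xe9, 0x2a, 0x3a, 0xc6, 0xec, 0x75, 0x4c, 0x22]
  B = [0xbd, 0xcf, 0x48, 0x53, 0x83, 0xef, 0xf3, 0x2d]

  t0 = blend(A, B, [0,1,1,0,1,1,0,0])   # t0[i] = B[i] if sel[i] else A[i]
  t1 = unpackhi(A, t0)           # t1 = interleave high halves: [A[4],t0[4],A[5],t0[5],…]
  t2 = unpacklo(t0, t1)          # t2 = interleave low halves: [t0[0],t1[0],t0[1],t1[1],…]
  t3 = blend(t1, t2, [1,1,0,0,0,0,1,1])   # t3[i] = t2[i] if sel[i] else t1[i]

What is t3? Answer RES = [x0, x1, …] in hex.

t0 = [0xe9, 0xcf, 0x48, 0xc6, 0x83, 0xef, 0x4c, 0x22]
t1 = [0xec, 0x83, 0x75, 0xef, 0x4c, 0x4c, 0x22, 0x22]
t2 = [0xe9, 0xec, 0xcf, 0x83, 0x48, 0x75, 0xc6, 0xef]
t3 = [0xe9, 0xec, 0x75, 0xef, 0x4c, 0x4c, 0xc6, 0xef]

RES = [0xe9, 0xec, 0x75, 0xef, 0x4c, 0x4c, 0xc6, 0xef]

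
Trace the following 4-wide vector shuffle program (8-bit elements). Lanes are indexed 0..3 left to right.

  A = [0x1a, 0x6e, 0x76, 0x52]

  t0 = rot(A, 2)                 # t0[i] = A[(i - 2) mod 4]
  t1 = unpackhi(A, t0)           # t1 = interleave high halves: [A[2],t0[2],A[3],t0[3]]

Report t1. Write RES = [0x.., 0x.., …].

RES = [ 0x76  0x1a  0x52  0x6e ]

→ t0 |76|52|1a|6e|
→ t1 |76|1a|52|6e|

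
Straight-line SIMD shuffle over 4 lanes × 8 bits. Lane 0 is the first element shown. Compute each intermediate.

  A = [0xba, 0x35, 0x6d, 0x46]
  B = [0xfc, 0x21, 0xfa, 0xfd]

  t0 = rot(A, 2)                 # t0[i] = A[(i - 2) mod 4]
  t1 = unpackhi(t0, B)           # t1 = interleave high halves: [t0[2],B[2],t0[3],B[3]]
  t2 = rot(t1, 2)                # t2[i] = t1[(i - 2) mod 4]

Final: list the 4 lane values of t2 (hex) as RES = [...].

t0 = [0x6d, 0x46, 0xba, 0x35]
t1 = [0xba, 0xfa, 0x35, 0xfd]
t2 = [0x35, 0xfd, 0xba, 0xfa]

RES = [ 0x35  0xfd  0xba  0xfa ]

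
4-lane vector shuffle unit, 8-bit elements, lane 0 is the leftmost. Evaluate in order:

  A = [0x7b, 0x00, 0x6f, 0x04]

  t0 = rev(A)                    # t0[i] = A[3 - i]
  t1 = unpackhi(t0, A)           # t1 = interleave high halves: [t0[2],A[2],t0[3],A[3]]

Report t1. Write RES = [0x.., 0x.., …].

RES = [ 0x00  0x6f  0x7b  0x04 ]

t0 = [0x04, 0x6f, 0x00, 0x7b]
t1 = [0x00, 0x6f, 0x7b, 0x04]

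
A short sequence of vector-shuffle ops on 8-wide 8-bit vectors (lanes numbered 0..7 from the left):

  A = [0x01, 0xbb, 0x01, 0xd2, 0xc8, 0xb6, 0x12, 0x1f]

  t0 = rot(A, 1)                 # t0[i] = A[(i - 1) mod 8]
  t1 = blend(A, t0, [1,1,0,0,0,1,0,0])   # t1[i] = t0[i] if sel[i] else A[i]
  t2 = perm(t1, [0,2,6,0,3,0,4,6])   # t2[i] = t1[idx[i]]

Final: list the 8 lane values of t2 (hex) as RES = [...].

RES = [ 0x1f  0x01  0x12  0x1f  0xd2  0x1f  0xc8  0x12 ]

  t0: 1f 01 bb 01 d2 c8 b6 12
  t1: 1f 01 01 d2 c8 c8 12 1f
  t2: 1f 01 12 1f d2 1f c8 12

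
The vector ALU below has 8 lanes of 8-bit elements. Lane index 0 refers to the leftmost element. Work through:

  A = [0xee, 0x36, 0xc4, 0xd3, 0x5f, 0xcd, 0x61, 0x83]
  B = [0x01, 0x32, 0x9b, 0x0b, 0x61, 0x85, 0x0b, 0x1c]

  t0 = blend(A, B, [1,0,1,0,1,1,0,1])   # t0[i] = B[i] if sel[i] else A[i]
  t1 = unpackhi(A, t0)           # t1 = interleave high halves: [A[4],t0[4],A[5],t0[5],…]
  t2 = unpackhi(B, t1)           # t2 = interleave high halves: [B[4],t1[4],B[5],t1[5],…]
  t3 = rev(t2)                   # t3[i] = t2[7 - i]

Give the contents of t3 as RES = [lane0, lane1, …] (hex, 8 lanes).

t0 = [0x01, 0x36, 0x9b, 0xd3, 0x61, 0x85, 0x61, 0x1c]
t1 = [0x5f, 0x61, 0xcd, 0x85, 0x61, 0x61, 0x83, 0x1c]
t2 = [0x61, 0x61, 0x85, 0x61, 0x0b, 0x83, 0x1c, 0x1c]
t3 = [0x1c, 0x1c, 0x83, 0x0b, 0x61, 0x85, 0x61, 0x61]

RES = [0x1c, 0x1c, 0x83, 0x0b, 0x61, 0x85, 0x61, 0x61]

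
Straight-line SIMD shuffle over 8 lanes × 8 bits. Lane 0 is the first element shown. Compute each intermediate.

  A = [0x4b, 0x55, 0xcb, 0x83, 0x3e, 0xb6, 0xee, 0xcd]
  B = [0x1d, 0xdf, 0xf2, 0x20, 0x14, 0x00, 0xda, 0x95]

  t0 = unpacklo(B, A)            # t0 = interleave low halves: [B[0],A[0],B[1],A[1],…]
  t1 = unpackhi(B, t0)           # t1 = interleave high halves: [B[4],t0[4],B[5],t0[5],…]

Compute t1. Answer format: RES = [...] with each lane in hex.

  t0: 1d 4b df 55 f2 cb 20 83
  t1: 14 f2 00 cb da 20 95 83

RES = [ 0x14  0xf2  0x00  0xcb  0xda  0x20  0x95  0x83 ]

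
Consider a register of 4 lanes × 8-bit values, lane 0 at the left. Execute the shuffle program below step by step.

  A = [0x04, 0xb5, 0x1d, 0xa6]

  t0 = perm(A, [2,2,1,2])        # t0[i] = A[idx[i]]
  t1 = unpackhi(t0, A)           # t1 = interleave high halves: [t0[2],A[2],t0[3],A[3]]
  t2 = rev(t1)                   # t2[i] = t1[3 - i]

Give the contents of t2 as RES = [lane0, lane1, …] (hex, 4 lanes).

RES = [ 0xa6  0x1d  0x1d  0xb5 ]

→ t0 |1d|1d|b5|1d|
→ t1 |b5|1d|1d|a6|
→ t2 |a6|1d|1d|b5|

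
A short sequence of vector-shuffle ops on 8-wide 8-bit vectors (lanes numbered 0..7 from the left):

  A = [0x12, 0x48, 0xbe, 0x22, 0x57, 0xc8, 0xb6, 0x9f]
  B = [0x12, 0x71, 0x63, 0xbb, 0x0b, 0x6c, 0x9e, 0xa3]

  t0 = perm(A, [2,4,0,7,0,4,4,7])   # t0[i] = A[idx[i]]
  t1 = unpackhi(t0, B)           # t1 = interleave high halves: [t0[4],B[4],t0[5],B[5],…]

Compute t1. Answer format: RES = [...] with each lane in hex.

RES = [0x12, 0x0b, 0x57, 0x6c, 0x57, 0x9e, 0x9f, 0xa3]

  t0: be 57 12 9f 12 57 57 9f
  t1: 12 0b 57 6c 57 9e 9f a3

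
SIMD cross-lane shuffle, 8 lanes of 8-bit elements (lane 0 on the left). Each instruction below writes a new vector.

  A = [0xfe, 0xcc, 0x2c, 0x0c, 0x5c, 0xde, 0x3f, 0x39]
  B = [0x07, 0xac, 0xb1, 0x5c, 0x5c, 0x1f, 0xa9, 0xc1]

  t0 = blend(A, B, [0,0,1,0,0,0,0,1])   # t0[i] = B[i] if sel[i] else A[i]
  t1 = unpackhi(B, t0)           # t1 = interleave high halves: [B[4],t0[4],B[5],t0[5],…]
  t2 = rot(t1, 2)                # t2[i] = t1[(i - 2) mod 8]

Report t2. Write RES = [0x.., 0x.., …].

→ t0 |fe|cc|b1|0c|5c|de|3f|c1|
→ t1 |5c|5c|1f|de|a9|3f|c1|c1|
→ t2 |c1|c1|5c|5c|1f|de|a9|3f|

RES = [0xc1, 0xc1, 0x5c, 0x5c, 0x1f, 0xde, 0xa9, 0x3f]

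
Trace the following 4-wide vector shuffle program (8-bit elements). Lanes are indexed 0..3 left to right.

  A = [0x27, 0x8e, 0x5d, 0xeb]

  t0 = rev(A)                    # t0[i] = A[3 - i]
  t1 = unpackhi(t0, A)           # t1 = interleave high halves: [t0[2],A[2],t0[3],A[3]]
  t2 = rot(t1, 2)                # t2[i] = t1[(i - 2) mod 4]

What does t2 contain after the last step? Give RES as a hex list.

RES = [ 0x27  0xeb  0x8e  0x5d ]

→ t0 |eb|5d|8e|27|
→ t1 |8e|5d|27|eb|
→ t2 |27|eb|8e|5d|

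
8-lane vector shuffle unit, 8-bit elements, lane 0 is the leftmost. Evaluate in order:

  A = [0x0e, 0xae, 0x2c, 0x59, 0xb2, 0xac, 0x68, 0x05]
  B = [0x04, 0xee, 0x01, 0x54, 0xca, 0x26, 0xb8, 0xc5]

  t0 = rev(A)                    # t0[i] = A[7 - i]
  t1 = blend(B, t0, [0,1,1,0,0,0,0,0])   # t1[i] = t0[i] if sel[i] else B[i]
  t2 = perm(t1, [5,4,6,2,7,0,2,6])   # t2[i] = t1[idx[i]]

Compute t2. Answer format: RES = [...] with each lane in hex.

t0 = [0x05, 0x68, 0xac, 0xb2, 0x59, 0x2c, 0xae, 0x0e]
t1 = [0x04, 0x68, 0xac, 0x54, 0xca, 0x26, 0xb8, 0xc5]
t2 = [0x26, 0xca, 0xb8, 0xac, 0xc5, 0x04, 0xac, 0xb8]

RES = [0x26, 0xca, 0xb8, 0xac, 0xc5, 0x04, 0xac, 0xb8]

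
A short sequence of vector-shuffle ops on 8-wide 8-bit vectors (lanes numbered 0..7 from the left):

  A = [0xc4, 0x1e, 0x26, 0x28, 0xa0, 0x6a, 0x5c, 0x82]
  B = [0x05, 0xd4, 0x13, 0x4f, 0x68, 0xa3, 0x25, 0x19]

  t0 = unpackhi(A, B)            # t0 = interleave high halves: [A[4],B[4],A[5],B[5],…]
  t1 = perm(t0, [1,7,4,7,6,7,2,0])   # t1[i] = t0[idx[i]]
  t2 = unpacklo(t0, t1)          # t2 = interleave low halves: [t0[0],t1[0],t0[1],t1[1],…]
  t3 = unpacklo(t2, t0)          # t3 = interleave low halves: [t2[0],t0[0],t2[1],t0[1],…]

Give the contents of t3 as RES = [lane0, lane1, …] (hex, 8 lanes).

→ t0 |a0|68|6a|a3|5c|25|82|19|
→ t1 |68|19|5c|19|82|19|6a|a0|
→ t2 |a0|68|68|19|6a|5c|a3|19|
→ t3 |a0|a0|68|68|68|6a|19|a3|

RES = [ 0xa0  0xa0  0x68  0x68  0x68  0x6a  0x19  0xa3 ]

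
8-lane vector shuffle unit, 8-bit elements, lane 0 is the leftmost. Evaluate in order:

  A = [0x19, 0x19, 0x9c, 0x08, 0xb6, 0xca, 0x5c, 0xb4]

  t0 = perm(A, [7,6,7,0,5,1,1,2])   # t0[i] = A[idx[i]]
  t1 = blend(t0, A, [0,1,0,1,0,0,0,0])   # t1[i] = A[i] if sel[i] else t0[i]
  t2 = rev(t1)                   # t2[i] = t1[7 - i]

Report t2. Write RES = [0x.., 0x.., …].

RES = [0x9c, 0x19, 0x19, 0xca, 0x08, 0xb4, 0x19, 0xb4]

  t0: b4 5c b4 19 ca 19 19 9c
  t1: b4 19 b4 08 ca 19 19 9c
  t2: 9c 19 19 ca 08 b4 19 b4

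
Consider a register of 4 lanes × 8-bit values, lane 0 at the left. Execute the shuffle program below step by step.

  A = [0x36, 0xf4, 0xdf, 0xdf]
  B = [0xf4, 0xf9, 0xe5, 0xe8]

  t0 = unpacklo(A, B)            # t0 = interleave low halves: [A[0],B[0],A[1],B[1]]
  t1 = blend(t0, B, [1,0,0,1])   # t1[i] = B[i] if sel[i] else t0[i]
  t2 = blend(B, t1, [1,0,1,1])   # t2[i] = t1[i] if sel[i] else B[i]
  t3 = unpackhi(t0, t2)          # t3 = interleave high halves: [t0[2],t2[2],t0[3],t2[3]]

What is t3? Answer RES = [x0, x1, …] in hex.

RES = [0xf4, 0xf4, 0xf9, 0xe8]

→ t0 |36|f4|f4|f9|
→ t1 |f4|f4|f4|e8|
→ t2 |f4|f9|f4|e8|
→ t3 |f4|f4|f9|e8|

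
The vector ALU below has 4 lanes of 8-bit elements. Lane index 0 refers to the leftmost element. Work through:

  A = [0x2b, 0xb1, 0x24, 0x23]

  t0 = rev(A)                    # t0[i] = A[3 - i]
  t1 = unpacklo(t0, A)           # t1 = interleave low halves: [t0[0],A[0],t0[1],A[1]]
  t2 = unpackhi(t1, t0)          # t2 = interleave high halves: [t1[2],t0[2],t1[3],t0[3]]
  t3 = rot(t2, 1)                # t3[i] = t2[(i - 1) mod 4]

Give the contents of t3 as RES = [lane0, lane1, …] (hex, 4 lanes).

→ t0 |23|24|b1|2b|
→ t1 |23|2b|24|b1|
→ t2 |24|b1|b1|2b|
→ t3 |2b|24|b1|b1|

RES = [0x2b, 0x24, 0xb1, 0xb1]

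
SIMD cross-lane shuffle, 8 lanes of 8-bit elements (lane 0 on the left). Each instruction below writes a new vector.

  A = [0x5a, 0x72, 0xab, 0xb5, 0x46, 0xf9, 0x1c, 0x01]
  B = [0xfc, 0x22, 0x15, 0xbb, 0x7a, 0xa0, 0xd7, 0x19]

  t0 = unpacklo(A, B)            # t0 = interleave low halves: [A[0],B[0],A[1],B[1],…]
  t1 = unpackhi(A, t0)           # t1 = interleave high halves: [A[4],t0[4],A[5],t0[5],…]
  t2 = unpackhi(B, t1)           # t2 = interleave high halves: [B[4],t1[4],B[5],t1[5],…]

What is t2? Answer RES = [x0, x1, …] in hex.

t0 = [0x5a, 0xfc, 0x72, 0x22, 0xab, 0x15, 0xb5, 0xbb]
t1 = [0x46, 0xab, 0xf9, 0x15, 0x1c, 0xb5, 0x01, 0xbb]
t2 = [0x7a, 0x1c, 0xa0, 0xb5, 0xd7, 0x01, 0x19, 0xbb]

RES = [ 0x7a  0x1c  0xa0  0xb5  0xd7  0x01  0x19  0xbb ]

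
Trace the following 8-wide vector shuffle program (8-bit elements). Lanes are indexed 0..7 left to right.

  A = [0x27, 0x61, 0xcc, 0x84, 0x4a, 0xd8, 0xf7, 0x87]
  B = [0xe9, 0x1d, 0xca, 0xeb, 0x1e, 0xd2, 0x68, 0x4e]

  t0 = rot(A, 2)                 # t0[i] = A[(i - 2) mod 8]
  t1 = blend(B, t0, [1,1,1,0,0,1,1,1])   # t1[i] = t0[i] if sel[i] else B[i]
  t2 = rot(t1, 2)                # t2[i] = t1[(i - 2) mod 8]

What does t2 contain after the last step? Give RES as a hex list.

RES = [ 0x4a  0xd8  0xf7  0x87  0x27  0xeb  0x1e  0x84 ]

t0 = [0xf7, 0x87, 0x27, 0x61, 0xcc, 0x84, 0x4a, 0xd8]
t1 = [0xf7, 0x87, 0x27, 0xeb, 0x1e, 0x84, 0x4a, 0xd8]
t2 = [0x4a, 0xd8, 0xf7, 0x87, 0x27, 0xeb, 0x1e, 0x84]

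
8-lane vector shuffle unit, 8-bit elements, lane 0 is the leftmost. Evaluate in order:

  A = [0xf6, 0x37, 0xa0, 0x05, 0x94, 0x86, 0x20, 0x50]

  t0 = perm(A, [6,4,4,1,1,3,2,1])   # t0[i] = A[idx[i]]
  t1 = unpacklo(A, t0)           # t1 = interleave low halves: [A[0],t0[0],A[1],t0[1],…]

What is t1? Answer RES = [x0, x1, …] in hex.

RES = [0xf6, 0x20, 0x37, 0x94, 0xa0, 0x94, 0x05, 0x37]

t0 = [0x20, 0x94, 0x94, 0x37, 0x37, 0x05, 0xa0, 0x37]
t1 = [0xf6, 0x20, 0x37, 0x94, 0xa0, 0x94, 0x05, 0x37]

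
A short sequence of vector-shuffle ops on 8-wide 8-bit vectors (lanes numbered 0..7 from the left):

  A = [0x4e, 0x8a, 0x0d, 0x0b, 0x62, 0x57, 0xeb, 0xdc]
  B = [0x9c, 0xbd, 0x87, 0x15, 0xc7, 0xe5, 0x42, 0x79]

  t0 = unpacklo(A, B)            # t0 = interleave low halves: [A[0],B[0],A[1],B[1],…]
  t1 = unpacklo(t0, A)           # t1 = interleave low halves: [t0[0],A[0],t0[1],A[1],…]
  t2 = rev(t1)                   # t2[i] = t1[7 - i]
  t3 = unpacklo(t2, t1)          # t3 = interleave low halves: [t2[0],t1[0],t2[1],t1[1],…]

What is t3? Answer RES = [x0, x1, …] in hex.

  t0: 4e 9c 8a bd 0d 87 0b 15
  t1: 4e 4e 9c 8a 8a 0d bd 0b
  t2: 0b bd 0d 8a 8a 9c 4e 4e
  t3: 0b 4e bd 4e 0d 9c 8a 8a

RES = [0x0b, 0x4e, 0xbd, 0x4e, 0x0d, 0x9c, 0x8a, 0x8a]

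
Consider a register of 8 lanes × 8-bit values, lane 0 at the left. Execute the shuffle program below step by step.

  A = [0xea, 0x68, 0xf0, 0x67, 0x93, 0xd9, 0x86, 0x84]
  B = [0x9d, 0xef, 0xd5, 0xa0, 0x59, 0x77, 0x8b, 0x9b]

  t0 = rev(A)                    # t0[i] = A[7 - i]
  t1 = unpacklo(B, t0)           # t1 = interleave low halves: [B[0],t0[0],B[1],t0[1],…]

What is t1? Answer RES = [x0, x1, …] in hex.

RES = [ 0x9d  0x84  0xef  0x86  0xd5  0xd9  0xa0  0x93 ]

t0 = [0x84, 0x86, 0xd9, 0x93, 0x67, 0xf0, 0x68, 0xea]
t1 = [0x9d, 0x84, 0xef, 0x86, 0xd5, 0xd9, 0xa0, 0x93]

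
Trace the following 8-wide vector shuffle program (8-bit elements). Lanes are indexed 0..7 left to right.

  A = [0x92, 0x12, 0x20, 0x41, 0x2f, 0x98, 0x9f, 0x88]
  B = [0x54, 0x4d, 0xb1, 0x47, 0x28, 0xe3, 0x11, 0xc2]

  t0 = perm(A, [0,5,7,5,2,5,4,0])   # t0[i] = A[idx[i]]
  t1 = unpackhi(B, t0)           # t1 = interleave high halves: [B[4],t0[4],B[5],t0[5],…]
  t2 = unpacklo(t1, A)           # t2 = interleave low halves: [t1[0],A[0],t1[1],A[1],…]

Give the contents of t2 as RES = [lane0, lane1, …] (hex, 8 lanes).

t0 = [0x92, 0x98, 0x88, 0x98, 0x20, 0x98, 0x2f, 0x92]
t1 = [0x28, 0x20, 0xe3, 0x98, 0x11, 0x2f, 0xc2, 0x92]
t2 = [0x28, 0x92, 0x20, 0x12, 0xe3, 0x20, 0x98, 0x41]

RES = [0x28, 0x92, 0x20, 0x12, 0xe3, 0x20, 0x98, 0x41]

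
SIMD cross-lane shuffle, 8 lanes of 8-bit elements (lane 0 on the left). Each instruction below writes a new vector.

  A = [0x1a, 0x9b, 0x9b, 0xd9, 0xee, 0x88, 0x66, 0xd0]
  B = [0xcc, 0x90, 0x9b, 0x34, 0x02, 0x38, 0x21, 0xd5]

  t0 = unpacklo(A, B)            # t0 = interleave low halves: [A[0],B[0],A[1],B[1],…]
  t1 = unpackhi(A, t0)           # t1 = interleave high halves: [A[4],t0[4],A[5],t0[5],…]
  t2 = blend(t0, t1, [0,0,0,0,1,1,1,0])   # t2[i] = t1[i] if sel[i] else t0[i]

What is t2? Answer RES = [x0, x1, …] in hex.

  t0: 1a cc 9b 90 9b 9b d9 34
  t1: ee 9b 88 9b 66 d9 d0 34
  t2: 1a cc 9b 90 66 d9 d0 34

RES = [ 0x1a  0xcc  0x9b  0x90  0x66  0xd9  0xd0  0x34 ]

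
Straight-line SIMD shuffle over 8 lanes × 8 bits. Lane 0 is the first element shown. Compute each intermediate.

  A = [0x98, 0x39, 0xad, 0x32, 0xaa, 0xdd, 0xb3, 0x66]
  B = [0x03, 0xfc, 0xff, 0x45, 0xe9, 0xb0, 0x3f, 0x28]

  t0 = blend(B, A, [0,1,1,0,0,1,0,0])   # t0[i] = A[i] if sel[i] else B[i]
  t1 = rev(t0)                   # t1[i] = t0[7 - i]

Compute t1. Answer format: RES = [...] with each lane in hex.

→ t0 |03|39|ad|45|e9|dd|3f|28|
→ t1 |28|3f|dd|e9|45|ad|39|03|

RES = [0x28, 0x3f, 0xdd, 0xe9, 0x45, 0xad, 0x39, 0x03]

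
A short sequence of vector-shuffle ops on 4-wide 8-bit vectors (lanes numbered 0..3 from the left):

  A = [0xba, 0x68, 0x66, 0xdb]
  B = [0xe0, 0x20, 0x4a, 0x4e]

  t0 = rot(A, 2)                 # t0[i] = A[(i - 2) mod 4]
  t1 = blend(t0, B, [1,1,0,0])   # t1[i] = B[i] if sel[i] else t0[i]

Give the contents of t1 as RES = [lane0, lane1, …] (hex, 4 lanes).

  t0: 66 db ba 68
  t1: e0 20 ba 68

RES = [0xe0, 0x20, 0xba, 0x68]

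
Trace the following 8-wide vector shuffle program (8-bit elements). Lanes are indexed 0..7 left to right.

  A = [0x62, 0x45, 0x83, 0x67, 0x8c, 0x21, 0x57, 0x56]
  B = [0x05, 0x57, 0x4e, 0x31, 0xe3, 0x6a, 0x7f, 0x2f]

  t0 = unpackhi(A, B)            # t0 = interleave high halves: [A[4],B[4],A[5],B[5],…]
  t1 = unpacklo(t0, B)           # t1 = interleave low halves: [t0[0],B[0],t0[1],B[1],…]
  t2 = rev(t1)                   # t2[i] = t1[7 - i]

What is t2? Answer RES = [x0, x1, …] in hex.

t0 = [0x8c, 0xe3, 0x21, 0x6a, 0x57, 0x7f, 0x56, 0x2f]
t1 = [0x8c, 0x05, 0xe3, 0x57, 0x21, 0x4e, 0x6a, 0x31]
t2 = [0x31, 0x6a, 0x4e, 0x21, 0x57, 0xe3, 0x05, 0x8c]

RES = [0x31, 0x6a, 0x4e, 0x21, 0x57, 0xe3, 0x05, 0x8c]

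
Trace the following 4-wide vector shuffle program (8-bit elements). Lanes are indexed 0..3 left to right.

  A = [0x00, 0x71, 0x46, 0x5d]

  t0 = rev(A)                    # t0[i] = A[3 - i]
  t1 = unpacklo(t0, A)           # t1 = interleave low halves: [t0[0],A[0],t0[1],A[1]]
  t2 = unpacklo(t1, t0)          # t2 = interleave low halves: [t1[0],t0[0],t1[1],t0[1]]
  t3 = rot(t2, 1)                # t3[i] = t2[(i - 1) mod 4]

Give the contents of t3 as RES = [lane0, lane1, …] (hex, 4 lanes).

→ t0 |5d|46|71|00|
→ t1 |5d|00|46|71|
→ t2 |5d|5d|00|46|
→ t3 |46|5d|5d|00|

RES = [ 0x46  0x5d  0x5d  0x00 ]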